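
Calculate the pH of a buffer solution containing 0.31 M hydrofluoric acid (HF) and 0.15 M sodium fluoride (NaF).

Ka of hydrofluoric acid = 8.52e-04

pKa = -log(8.52e-04) = 3.07. pH = pKa + log([A⁻]/[HA]) = 3.07 + log(0.15/0.31)

pH = 2.75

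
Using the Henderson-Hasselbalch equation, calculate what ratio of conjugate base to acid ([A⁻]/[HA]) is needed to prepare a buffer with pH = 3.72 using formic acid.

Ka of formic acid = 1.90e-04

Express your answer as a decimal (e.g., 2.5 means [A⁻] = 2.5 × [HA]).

pKa = -log(1.90e-04) = 3.7212. pH = pKa + log([A⁻]/[HA]), so log([A⁻]/[HA]) = pH − pKa = 3.72 − 3.7212 = -0.0012. [A⁻]/[HA] = 10^(-0.0012) = 0.997

[A⁻]/[HA] = 0.997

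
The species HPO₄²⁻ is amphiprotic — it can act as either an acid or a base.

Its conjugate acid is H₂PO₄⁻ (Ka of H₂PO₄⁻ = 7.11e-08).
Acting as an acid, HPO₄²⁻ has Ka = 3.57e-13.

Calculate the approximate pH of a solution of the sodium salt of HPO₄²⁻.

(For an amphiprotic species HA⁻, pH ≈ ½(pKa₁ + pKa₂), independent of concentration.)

pKa₁ = -log(7.11e-08) = 7.15; pKa₂ = -log(3.57e-13) = 12.45. For an amphiprotic species, pH ≈ ½(pKa₁ + pKa₂) = ½(7.15 + 12.45) = 9.80.

pH = 9.80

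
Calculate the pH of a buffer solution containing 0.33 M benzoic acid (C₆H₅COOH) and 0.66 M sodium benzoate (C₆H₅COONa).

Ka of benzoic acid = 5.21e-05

pKa = -log(5.21e-05) = 4.28. pH = pKa + log([A⁻]/[HA]) = 4.28 + log(0.66/0.33)

pH = 4.58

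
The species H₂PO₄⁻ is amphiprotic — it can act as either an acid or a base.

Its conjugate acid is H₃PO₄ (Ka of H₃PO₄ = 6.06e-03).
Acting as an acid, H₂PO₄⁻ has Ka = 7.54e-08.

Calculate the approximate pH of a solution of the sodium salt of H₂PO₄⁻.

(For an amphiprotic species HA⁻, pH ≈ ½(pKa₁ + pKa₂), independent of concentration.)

pKa₁ = -log(6.06e-03) = 2.22; pKa₂ = -log(7.54e-08) = 7.12. For an amphiprotic species, pH ≈ ½(pKa₁ + pKa₂) = ½(2.22 + 7.12) = 4.67.

pH = 4.67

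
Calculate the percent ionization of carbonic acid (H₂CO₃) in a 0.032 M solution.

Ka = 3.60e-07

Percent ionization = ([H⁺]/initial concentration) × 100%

Using Ka equilibrium: x² + Ka×x - Ka×C = 0. Solving: [H⁺] = 1.0715e-04. Percent = (1.0715e-04/0.032) × 100

Percent ionization = 0.335%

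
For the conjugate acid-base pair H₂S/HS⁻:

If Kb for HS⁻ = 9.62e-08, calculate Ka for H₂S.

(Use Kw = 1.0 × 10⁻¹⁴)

For a conjugate pair Ka × Kb = Kw, so Ka = Kw/Kb = 1.0 × 10⁻¹⁴ / 9.62e-08 = 1.04e-07.

K_a = 1.04e-07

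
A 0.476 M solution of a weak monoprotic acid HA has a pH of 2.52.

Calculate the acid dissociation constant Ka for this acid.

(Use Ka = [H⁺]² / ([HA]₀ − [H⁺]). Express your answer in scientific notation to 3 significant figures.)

[H⁺] = 10^(−pH) = 10^(−2.52) = 3.020e-03 M. For HA ⇌ H⁺ + A⁻, Ka = [H⁺][A⁻]/[HA] = [H⁺]² / ([HA]₀ − [H⁺]) = (3.020e-03)² / (0.476 − 3.020e-03) = 1.93e-05.

K_a = 1.93e-05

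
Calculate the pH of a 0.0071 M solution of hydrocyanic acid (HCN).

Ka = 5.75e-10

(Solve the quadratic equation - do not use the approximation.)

x² + Ka×x - Ka×C = 0. Using quadratic formula: [H⁺] = 2.0202e-06

pH = 5.69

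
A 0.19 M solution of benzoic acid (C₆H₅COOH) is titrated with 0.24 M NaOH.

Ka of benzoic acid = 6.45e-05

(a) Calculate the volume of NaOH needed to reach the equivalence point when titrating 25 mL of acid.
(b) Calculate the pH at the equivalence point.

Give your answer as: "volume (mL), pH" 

moles acid = 0.19 × 25/1000 = 0.00475 mol; V_base = moles/0.24 × 1000 = 19.8 mL. At equivalence only the conjugate base is present: [A⁻] = 0.00475/0.045 = 1.0605e-01 M. Kb = Kw/Ka = 1.55e-10; [OH⁻] = √(Kb × [A⁻]) = 4.0548e-06; pOH = 5.39; pH = 14 - pOH = 8.61.

V = 19.8 mL, pH = 8.61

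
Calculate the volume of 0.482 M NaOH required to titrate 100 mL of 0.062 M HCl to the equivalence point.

At equivalence: moles acid = moles base. moles HCl = 0.062 × 100/1000 = 0.0062 mol. V_base = moles / 0.482 × 1000 = 12.9 mL.

V_{base} = 12.9 mL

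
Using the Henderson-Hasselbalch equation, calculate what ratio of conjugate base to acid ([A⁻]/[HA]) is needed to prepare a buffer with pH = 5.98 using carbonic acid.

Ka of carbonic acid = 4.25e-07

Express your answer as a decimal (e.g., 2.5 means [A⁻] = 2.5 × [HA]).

pKa = -log(4.25e-07) = 6.3716. pH = pKa + log([A⁻]/[HA]), so log([A⁻]/[HA]) = pH − pKa = 5.98 − 6.3716 = -0.3916. [A⁻]/[HA] = 10^(-0.3916) = 0.406

[A⁻]/[HA] = 0.406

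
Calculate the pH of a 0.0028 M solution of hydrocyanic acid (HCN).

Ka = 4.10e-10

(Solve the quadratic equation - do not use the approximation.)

x² + Ka×x - Ka×C = 0. Using quadratic formula: [H⁺] = 1.0712e-06

pH = 5.97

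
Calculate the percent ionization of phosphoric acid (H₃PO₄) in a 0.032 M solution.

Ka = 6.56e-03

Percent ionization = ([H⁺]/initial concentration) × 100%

Using Ka equilibrium: x² + Ka×x - Ka×C = 0. Solving: [H⁺] = 1.1575e-02. Percent = (1.1575e-02/0.032) × 100

Percent ionization = 36.2%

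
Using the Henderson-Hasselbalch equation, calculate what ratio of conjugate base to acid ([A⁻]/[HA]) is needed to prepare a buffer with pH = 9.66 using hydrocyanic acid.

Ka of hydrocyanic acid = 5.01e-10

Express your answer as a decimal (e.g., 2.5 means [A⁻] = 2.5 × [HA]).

pKa = -log(5.01e-10) = 9.3002. pH = pKa + log([A⁻]/[HA]), so log([A⁻]/[HA]) = pH − pKa = 9.66 − 9.3002 = 0.3598. [A⁻]/[HA] = 10^(0.3598) = 2.29

[A⁻]/[HA] = 2.29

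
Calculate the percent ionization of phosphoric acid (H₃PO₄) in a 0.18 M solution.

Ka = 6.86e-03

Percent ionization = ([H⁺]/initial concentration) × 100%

Using Ka equilibrium: x² + Ka×x - Ka×C = 0. Solving: [H⁺] = 3.1877e-02. Percent = (3.1877e-02/0.18) × 100

Percent ionization = 17.7%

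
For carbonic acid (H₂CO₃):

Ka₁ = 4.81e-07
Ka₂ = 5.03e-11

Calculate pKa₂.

pKa₂ = -log(Ka₂) = -log(5.03e-11) = 10.30.

pK_{a2} = 10.30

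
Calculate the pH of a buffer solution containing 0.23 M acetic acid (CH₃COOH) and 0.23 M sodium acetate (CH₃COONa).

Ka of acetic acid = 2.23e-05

pKa = -log(2.23e-05) = 4.65. pH = pKa + log([A⁻]/[HA]) = 4.65 + log(0.23/0.23)

pH = 4.65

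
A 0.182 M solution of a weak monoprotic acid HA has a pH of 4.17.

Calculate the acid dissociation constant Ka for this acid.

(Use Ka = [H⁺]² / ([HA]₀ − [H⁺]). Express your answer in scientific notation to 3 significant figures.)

[H⁺] = 10^(−pH) = 10^(−4.17) = 6.761e-05 M. For HA ⇌ H⁺ + A⁻, Ka = [H⁺][A⁻]/[HA] = [H⁺]² / ([HA]₀ − [H⁺]) = (6.761e-05)² / (0.182 − 6.761e-05) = 2.51e-08.

K_a = 2.51e-08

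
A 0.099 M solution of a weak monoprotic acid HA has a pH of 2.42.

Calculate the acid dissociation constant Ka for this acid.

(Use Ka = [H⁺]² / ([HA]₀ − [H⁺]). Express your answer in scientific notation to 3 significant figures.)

[H⁺] = 10^(−pH) = 10^(−2.42) = 3.802e-03 M. For HA ⇌ H⁺ + A⁻, Ka = [H⁺][A⁻]/[HA] = [H⁺]² / ([HA]₀ − [H⁺]) = (3.802e-03)² / (0.099 − 3.802e-03) = 1.52e-04.

K_a = 1.52e-04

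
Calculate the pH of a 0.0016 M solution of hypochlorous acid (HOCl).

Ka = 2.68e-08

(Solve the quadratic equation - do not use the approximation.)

x² + Ka×x - Ka×C = 0. Using quadratic formula: [H⁺] = 6.5349e-06

pH = 5.18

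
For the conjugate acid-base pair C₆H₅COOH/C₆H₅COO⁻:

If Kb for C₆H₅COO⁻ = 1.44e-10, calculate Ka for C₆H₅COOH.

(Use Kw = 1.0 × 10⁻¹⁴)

For a conjugate pair Ka × Kb = Kw, so Ka = Kw/Kb = 1.0 × 10⁻¹⁴ / 1.44e-10 = 6.94e-05.

K_a = 6.94e-05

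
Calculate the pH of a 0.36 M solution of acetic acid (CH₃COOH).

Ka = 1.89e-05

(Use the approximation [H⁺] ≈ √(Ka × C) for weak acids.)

[H⁺] = √(Ka × C) = √(1.89e-05 × 0.36) = 2.6084e-03. pH = -log(2.6084e-03)

pH = 2.58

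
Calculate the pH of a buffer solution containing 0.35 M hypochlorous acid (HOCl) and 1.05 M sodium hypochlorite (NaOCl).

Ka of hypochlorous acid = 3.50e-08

pKa = -log(3.50e-08) = 7.46. pH = pKa + log([A⁻]/[HA]) = 7.46 + log(1.05/0.35)

pH = 7.93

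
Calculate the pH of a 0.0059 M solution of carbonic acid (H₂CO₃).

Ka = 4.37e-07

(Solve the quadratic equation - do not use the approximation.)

x² + Ka×x - Ka×C = 0. Using quadratic formula: [H⁺] = 5.0559e-05

pH = 4.30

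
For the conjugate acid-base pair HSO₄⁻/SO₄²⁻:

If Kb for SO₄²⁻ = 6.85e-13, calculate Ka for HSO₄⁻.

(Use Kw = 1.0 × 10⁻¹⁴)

For a conjugate pair Ka × Kb = Kw, so Ka = Kw/Kb = 1.0 × 10⁻¹⁴ / 6.85e-13 = 1.46e-02.

K_a = 1.46e-02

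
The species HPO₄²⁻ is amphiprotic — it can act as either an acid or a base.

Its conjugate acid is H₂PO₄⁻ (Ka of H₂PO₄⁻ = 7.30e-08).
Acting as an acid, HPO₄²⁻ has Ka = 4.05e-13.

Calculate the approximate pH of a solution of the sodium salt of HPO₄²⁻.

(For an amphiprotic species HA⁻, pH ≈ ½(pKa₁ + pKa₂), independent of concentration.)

pKa₁ = -log(7.30e-08) = 7.14; pKa₂ = -log(4.05e-13) = 12.39. For an amphiprotic species, pH ≈ ½(pKa₁ + pKa₂) = ½(7.14 + 12.39) = 9.76.

pH = 9.76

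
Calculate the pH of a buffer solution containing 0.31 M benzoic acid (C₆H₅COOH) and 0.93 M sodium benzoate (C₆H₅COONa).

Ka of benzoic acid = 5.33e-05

pKa = -log(5.33e-05) = 4.27. pH = pKa + log([A⁻]/[HA]) = 4.27 + log(0.93/0.31)

pH = 4.75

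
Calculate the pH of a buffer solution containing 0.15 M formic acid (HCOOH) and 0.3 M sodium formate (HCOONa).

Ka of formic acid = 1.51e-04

pKa = -log(1.51e-04) = 3.82. pH = pKa + log([A⁻]/[HA]) = 3.82 + log(0.3/0.15)

pH = 4.12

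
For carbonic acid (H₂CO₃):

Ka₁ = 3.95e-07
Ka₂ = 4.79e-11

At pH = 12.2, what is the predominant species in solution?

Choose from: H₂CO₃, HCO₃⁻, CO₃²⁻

pKa₁ = 6.40, pKa₂ = 10.32. For a polyprotic acid the predominant species crosses at each pKa: below pKa_n the protonated form dominates, above it the deprotonated form does. At pH = 12.2, the predominant species is CO₃²⁻.

CO₃²⁻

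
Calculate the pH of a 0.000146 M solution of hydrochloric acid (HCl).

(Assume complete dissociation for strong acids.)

[H⁺] = 0.000146 M for strong acid. pH = -log[H⁺] = -log(0.000146)

pH = 3.84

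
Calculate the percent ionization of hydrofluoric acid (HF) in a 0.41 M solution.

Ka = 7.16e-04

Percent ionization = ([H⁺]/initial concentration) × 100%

Using Ka equilibrium: x² + Ka×x - Ka×C = 0. Solving: [H⁺] = 1.6779e-02. Percent = (1.6779e-02/0.41) × 100

Percent ionization = 4.09%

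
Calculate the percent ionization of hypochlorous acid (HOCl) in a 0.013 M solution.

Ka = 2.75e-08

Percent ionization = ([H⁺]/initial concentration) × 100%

Using Ka equilibrium: x² + Ka×x - Ka×C = 0. Solving: [H⁺] = 1.8894e-05. Percent = (1.8894e-05/0.013) × 100

Percent ionization = 0.145%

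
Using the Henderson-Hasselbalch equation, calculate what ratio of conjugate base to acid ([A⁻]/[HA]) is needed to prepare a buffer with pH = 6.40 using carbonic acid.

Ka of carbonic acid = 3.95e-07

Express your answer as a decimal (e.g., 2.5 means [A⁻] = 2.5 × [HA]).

pKa = -log(3.95e-07) = 6.4034. pH = pKa + log([A⁻]/[HA]), so log([A⁻]/[HA]) = pH − pKa = 6.40 − 6.4034 = -0.0034. [A⁻]/[HA] = 10^(-0.0034) = 0.992

[A⁻]/[HA] = 0.992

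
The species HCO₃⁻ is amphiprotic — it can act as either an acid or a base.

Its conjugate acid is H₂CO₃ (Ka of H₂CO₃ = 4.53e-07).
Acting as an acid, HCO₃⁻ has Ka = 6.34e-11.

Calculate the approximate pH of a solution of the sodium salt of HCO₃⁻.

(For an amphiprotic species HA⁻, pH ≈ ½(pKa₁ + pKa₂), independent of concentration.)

pKa₁ = -log(4.53e-07) = 6.34; pKa₂ = -log(6.34e-11) = 10.20. For an amphiprotic species, pH ≈ ½(pKa₁ + pKa₂) = ½(6.34 + 10.20) = 8.27.

pH = 8.27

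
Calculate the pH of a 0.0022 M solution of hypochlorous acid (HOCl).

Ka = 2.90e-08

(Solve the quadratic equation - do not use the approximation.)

x² + Ka×x - Ka×C = 0. Using quadratic formula: [H⁺] = 7.9730e-06

pH = 5.10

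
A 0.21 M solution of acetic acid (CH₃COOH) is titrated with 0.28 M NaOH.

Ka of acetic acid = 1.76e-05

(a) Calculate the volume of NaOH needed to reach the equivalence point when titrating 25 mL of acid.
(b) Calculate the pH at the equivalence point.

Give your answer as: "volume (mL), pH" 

moles acid = 0.21 × 25/1000 = 0.00525 mol; V_base = moles/0.28 × 1000 = 18.8 mL. At equivalence only the conjugate base is present: [A⁻] = 0.00525/0.044 = 1.2000e-01 M. Kb = Kw/Ka = 5.68e-10; [OH⁻] = √(Kb × [A⁻]) = 8.2572e-06; pOH = 5.08; pH = 14 - pOH = 8.92.

V = 18.8 mL, pH = 8.92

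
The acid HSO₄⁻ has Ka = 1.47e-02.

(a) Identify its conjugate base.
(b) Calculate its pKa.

(a) The conjugate base is formed by removing one H⁺ from HSO₄⁻, giving SO₄²⁻. (b) pKa = -log(Ka) = -log(1.47e-02) = 1.83.

Conjugate base: SO₄²⁻; pK_a = 1.83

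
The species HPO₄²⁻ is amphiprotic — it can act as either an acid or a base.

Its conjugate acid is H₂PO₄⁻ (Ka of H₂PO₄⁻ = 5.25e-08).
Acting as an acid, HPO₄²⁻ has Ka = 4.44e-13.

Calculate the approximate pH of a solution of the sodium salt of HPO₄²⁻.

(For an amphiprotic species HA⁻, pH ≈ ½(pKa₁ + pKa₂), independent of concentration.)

pKa₁ = -log(5.25e-08) = 7.28; pKa₂ = -log(4.44e-13) = 12.35. For an amphiprotic species, pH ≈ ½(pKa₁ + pKa₂) = ½(7.28 + 12.35) = 9.82.

pH = 9.82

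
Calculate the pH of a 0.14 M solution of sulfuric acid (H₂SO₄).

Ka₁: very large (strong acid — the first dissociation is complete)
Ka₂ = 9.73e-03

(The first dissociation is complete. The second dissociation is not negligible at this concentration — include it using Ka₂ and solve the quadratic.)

First dissociation is complete: [H⁺]₀ = [HSO₄⁻]₀ = C = 0.14 M. Second dissociation HSO₄⁻ ⇌ H⁺ + SO₄²⁻: let x = [SO₄²⁻]. Ka₂ = (C + x)·x / (C − x) = 9.73e-03 → x² + (C + Ka₂)·x − Ka₂·C = 0 → x² + 0.14973·x − 1.362e-03 = 0. x = (−0.14973 + √(0.14973² + 4 × 1.362e-03)) / 2 = 8.6034e-03 M. [H⁺] = C + x = 0.14 + 8.6034e-03 = 1.4860e-01 M. pH = -log(1.4860e-01) = 0.83.

pH = 0.83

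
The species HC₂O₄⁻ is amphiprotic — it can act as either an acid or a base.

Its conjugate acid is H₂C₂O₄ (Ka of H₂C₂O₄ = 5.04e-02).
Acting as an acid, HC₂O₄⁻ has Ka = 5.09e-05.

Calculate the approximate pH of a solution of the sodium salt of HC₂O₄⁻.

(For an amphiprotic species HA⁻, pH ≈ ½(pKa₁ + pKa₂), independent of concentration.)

pKa₁ = -log(5.04e-02) = 1.30; pKa₂ = -log(5.09e-05) = 4.29. For an amphiprotic species, pH ≈ ½(pKa₁ + pKa₂) = ½(1.30 + 4.29) = 2.80.

pH = 2.80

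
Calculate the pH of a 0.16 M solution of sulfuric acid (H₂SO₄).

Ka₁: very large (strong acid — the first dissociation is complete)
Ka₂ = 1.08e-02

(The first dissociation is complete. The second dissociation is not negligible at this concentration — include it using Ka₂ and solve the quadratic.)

First dissociation is complete: [H⁺]₀ = [HSO₄⁻]₀ = C = 0.16 M. Second dissociation HSO₄⁻ ⇌ H⁺ + SO₄²⁻: let x = [SO₄²⁻]. Ka₂ = (C + x)·x / (C − x) = 1.08e-02 → x² + (C + Ka₂)·x − Ka₂·C = 0 → x² + 0.17080·x − 1.728e-03 = 0. x = (−0.17080 + √(0.17080² + 4 × 1.728e-03)) / 2 = 9.5798e-03 M. [H⁺] = C + x = 0.16 + 9.5798e-03 = 1.6958e-01 M. pH = -log(1.6958e-01) = 0.77.

pH = 0.77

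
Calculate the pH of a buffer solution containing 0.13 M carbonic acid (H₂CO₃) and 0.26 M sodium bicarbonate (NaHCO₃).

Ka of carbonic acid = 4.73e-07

pKa = -log(4.73e-07) = 6.33. pH = pKa + log([A⁻]/[HA]) = 6.33 + log(0.26/0.13)

pH = 6.63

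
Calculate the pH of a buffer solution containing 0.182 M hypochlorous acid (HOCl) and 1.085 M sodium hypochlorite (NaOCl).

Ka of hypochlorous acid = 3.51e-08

pKa = -log(3.51e-08) = 7.45. pH = pKa + log([A⁻]/[HA]) = 7.45 + log(1.085/0.182)

pH = 8.23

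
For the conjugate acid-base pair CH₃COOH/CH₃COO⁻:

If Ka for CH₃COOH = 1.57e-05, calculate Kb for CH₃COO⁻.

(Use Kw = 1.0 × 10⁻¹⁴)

For a conjugate pair Ka × Kb = Kw, so Kb = Kw/Ka = 1.0 × 10⁻¹⁴ / 1.57e-05 = 6.37e-10.

K_b = 6.37e-10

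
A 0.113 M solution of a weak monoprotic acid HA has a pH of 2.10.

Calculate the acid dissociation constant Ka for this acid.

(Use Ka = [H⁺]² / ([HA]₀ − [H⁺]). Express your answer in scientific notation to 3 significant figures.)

[H⁺] = 10^(−pH) = 10^(−2.10) = 7.943e-03 M. For HA ⇌ H⁺ + A⁻, Ka = [H⁺][A⁻]/[HA] = [H⁺]² / ([HA]₀ − [H⁺]) = (7.943e-03)² / (0.113 − 7.943e-03) = 6.01e-04.

K_a = 6.01e-04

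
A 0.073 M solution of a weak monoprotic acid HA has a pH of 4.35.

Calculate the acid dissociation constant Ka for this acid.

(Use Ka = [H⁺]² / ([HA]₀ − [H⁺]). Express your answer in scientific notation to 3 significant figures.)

[H⁺] = 10^(−pH) = 10^(−4.35) = 4.467e-05 M. For HA ⇌ H⁺ + A⁻, Ka = [H⁺][A⁻]/[HA] = [H⁺]² / ([HA]₀ − [H⁺]) = (4.467e-05)² / (0.073 − 4.467e-05) = 2.73e-08.

K_a = 2.73e-08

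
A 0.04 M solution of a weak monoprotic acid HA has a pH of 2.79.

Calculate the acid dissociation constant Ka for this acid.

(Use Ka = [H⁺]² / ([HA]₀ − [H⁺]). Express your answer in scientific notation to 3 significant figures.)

[H⁺] = 10^(−pH) = 10^(−2.79) = 1.622e-03 M. For HA ⇌ H⁺ + A⁻, Ka = [H⁺][A⁻]/[HA] = [H⁺]² / ([HA]₀ − [H⁺]) = (1.622e-03)² / (0.04 − 1.622e-03) = 6.85e-05.

K_a = 6.85e-05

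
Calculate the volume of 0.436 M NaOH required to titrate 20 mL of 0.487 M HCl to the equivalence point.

At equivalence: moles acid = moles base. moles HCl = 0.487 × 20/1000 = 0.00974 mol. V_base = moles / 0.436 × 1000 = 22.3 mL.

V_{base} = 22.3 mL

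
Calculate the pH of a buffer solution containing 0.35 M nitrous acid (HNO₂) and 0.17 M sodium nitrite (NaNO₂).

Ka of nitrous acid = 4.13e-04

pKa = -log(4.13e-04) = 3.38. pH = pKa + log([A⁻]/[HA]) = 3.38 + log(0.17/0.35)

pH = 3.07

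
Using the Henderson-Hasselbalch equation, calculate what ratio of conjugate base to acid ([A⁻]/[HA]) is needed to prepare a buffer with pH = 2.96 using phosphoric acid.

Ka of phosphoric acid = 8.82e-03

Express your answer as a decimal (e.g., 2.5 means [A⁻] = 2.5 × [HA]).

pKa = -log(8.82e-03) = 2.0545. pH = pKa + log([A⁻]/[HA]), so log([A⁻]/[HA]) = pH − pKa = 2.96 − 2.0545 = 0.9055. [A⁻]/[HA] = 10^(0.9055) = 8.04

[A⁻]/[HA] = 8.04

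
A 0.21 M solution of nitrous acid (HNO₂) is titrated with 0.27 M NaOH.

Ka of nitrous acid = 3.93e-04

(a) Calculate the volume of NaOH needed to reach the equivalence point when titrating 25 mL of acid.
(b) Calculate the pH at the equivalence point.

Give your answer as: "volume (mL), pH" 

moles acid = 0.21 × 25/1000 = 0.00525 mol; V_base = moles/0.27 × 1000 = 19.4 mL. At equivalence only the conjugate base is present: [A⁻] = 0.00525/0.044 = 1.1813e-01 M. Kb = Kw/Ka = 2.54e-11; [OH⁻] = √(Kb × [A⁻]) = 1.7337e-06; pOH = 5.76; pH = 14 - pOH = 8.24.

V = 19.4 mL, pH = 8.24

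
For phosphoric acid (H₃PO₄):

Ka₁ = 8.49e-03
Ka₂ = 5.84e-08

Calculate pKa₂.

pKa₂ = -log(Ka₂) = -log(5.84e-08) = 7.23.

pK_{a2} = 7.23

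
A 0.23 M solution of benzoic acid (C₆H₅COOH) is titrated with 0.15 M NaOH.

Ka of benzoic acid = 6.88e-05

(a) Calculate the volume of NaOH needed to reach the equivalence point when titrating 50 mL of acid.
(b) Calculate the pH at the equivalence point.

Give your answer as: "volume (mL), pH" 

moles acid = 0.23 × 50/1000 = 0.0115 mol; V_base = moles/0.15 × 1000 = 76.7 mL. At equivalence only the conjugate base is present: [A⁻] = 0.0115/0.127 = 9.0789e-02 M. Kb = Kw/Ka = 1.45e-10; [OH⁻] = √(Kb × [A⁻]) = 3.6326e-06; pOH = 5.44; pH = 14 - pOH = 8.56.

V = 76.7 mL, pH = 8.56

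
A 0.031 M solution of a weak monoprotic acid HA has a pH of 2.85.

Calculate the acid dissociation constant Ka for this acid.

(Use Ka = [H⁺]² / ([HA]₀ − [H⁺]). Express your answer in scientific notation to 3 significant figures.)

[H⁺] = 10^(−pH) = 10^(−2.85) = 1.413e-03 M. For HA ⇌ H⁺ + A⁻, Ka = [H⁺][A⁻]/[HA] = [H⁺]² / ([HA]₀ − [H⁺]) = (1.413e-03)² / (0.031 − 1.413e-03) = 6.74e-05.

K_a = 6.74e-05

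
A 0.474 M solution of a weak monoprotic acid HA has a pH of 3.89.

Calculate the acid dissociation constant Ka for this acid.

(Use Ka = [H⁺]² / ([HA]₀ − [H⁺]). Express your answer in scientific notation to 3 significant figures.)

[H⁺] = 10^(−pH) = 10^(−3.89) = 1.288e-04 M. For HA ⇌ H⁺ + A⁻, Ka = [H⁺][A⁻]/[HA] = [H⁺]² / ([HA]₀ − [H⁺]) = (1.288e-04)² / (0.474 − 1.288e-04) = 3.50e-08.

K_a = 3.50e-08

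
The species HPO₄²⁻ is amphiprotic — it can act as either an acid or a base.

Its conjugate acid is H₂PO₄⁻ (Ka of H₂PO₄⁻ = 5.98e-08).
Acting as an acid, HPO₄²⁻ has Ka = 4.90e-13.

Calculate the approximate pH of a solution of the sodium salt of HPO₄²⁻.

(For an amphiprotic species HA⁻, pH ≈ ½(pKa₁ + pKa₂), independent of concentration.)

pKa₁ = -log(5.98e-08) = 7.22; pKa₂ = -log(4.90e-13) = 12.31. For an amphiprotic species, pH ≈ ½(pKa₁ + pKa₂) = ½(7.22 + 12.31) = 9.77.

pH = 9.77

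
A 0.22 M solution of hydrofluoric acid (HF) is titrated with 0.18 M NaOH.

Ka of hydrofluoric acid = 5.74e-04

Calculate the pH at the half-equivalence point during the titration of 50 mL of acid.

At half-equivalence [HA] = [A⁻], so Henderson-Hasselbalch gives pH = pKa = -log(5.74e-04) = 3.24.

pH = pKa = 3.24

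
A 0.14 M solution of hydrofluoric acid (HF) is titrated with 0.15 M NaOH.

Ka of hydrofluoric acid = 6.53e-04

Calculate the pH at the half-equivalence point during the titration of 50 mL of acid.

At half-equivalence [HA] = [A⁻], so Henderson-Hasselbalch gives pH = pKa = -log(6.53e-04) = 3.19.

pH = pKa = 3.19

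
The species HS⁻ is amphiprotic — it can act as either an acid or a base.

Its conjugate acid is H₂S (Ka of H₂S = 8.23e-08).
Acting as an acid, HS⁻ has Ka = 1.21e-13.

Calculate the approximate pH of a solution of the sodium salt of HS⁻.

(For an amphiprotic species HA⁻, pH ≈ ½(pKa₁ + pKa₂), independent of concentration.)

pKa₁ = -log(8.23e-08) = 7.08; pKa₂ = -log(1.21e-13) = 12.92. For an amphiprotic species, pH ≈ ½(pKa₁ + pKa₂) = ½(7.08 + 12.92) = 10.00.

pH = 10.00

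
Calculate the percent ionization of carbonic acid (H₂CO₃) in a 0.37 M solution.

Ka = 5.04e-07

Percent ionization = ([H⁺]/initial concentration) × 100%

Using Ka equilibrium: x² + Ka×x - Ka×C = 0. Solving: [H⁺] = 4.3158e-04. Percent = (4.3158e-04/0.37) × 100

Percent ionization = 0.117%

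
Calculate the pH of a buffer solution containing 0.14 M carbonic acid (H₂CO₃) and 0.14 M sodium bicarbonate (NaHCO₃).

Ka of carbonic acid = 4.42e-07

pKa = -log(4.42e-07) = 6.35. pH = pKa + log([A⁻]/[HA]) = 6.35 + log(0.14/0.14)

pH = 6.35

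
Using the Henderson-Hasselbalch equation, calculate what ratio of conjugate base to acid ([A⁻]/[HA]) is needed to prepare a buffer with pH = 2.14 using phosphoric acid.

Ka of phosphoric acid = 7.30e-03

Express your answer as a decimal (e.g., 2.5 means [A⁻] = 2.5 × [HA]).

pKa = -log(7.30e-03) = 2.1367. pH = pKa + log([A⁻]/[HA]), so log([A⁻]/[HA]) = pH − pKa = 2.14 − 2.1367 = 0.0033. [A⁻]/[HA] = 10^(0.0033) = 1.01

[A⁻]/[HA] = 1.01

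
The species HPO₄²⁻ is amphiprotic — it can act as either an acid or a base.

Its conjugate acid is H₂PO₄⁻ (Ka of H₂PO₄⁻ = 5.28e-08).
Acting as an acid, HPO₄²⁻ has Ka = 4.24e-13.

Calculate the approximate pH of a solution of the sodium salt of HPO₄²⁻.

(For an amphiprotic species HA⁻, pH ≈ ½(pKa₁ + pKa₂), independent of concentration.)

pKa₁ = -log(5.28e-08) = 7.28; pKa₂ = -log(4.24e-13) = 12.37. For an amphiprotic species, pH ≈ ½(pKa₁ + pKa₂) = ½(7.28 + 12.37) = 9.83.

pH = 9.83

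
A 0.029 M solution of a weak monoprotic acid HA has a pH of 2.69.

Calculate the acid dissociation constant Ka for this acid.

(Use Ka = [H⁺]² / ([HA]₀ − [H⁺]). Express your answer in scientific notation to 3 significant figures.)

[H⁺] = 10^(−pH) = 10^(−2.69) = 2.042e-03 M. For HA ⇌ H⁺ + A⁻, Ka = [H⁺][A⁻]/[HA] = [H⁺]² / ([HA]₀ − [H⁺]) = (2.042e-03)² / (0.029 − 2.042e-03) = 1.55e-04.

K_a = 1.55e-04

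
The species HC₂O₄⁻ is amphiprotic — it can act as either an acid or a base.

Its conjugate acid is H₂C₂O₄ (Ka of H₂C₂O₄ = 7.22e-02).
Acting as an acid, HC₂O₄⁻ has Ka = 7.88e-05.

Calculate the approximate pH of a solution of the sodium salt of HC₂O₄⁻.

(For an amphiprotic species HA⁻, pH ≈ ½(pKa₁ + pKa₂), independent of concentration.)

pKa₁ = -log(7.22e-02) = 1.14; pKa₂ = -log(7.88e-05) = 4.10. For an amphiprotic species, pH ≈ ½(pKa₁ + pKa₂) = ½(1.14 + 4.10) = 2.62.

pH = 2.62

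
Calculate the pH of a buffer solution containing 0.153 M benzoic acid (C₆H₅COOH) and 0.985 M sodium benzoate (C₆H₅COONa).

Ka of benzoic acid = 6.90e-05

pKa = -log(6.90e-05) = 4.16. pH = pKa + log([A⁻]/[HA]) = 4.16 + log(0.985/0.153)

pH = 4.97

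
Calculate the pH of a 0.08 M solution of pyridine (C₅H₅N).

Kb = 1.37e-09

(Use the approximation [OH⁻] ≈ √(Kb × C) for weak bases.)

[OH⁻] = √(Kb × C) = √(1.37e-09 × 0.08) = 1.0469e-05. pOH = 4.98, pH = 14 - pOH

pH = 9.02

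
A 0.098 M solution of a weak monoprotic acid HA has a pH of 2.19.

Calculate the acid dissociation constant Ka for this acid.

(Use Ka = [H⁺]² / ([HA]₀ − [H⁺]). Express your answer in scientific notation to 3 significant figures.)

[H⁺] = 10^(−pH) = 10^(−2.19) = 6.457e-03 M. For HA ⇌ H⁺ + A⁻, Ka = [H⁺][A⁻]/[HA] = [H⁺]² / ([HA]₀ − [H⁺]) = (6.457e-03)² / (0.098 − 6.457e-03) = 4.55e-04.

K_a = 4.55e-04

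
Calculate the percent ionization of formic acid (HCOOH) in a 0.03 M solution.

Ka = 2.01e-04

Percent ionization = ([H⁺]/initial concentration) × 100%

Using Ka equilibrium: x² + Ka×x - Ka×C = 0. Solving: [H⁺] = 2.3572e-03. Percent = (2.3572e-03/0.03) × 100

Percent ionization = 7.86%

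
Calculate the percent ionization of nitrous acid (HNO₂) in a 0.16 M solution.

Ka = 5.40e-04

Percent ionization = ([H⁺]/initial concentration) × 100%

Using Ka equilibrium: x² + Ka×x - Ka×C = 0. Solving: [H⁺] = 9.0291e-03. Percent = (9.0291e-03/0.16) × 100

Percent ionization = 5.64%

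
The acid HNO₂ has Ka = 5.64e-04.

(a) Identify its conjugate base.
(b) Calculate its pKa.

(a) The conjugate base is formed by removing one H⁺ from HNO₂, giving NO₂⁻. (b) pKa = -log(Ka) = -log(5.64e-04) = 3.25.

Conjugate base: NO₂⁻; pK_a = 3.25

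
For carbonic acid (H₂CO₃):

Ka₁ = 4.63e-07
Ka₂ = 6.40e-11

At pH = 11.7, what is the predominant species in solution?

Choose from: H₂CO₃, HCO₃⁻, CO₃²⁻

pKa₁ = 6.33, pKa₂ = 10.19. For a polyprotic acid the predominant species crosses at each pKa: below pKa_n the protonated form dominates, above it the deprotonated form does. At pH = 11.7, the predominant species is CO₃²⁻.

CO₃²⁻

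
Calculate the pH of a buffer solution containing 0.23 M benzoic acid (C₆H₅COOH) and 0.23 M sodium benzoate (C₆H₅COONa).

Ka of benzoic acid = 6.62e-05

pKa = -log(6.62e-05) = 4.18. pH = pKa + log([A⁻]/[HA]) = 4.18 + log(0.23/0.23)

pH = 4.18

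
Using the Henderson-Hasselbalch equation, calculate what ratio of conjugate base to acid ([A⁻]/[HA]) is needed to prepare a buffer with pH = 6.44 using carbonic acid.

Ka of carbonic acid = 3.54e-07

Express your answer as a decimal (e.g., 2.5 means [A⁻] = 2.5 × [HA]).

pKa = -log(3.54e-07) = 6.4510. pH = pKa + log([A⁻]/[HA]), so log([A⁻]/[HA]) = pH − pKa = 6.44 − 6.4510 = -0.0110. [A⁻]/[HA] = 10^(-0.0110) = 0.975

[A⁻]/[HA] = 0.975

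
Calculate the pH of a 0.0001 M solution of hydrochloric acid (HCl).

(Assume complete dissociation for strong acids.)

[H⁺] = 0.0001 M for strong acid. pH = -log[H⁺] = -log(0.0001)

pH = 4.00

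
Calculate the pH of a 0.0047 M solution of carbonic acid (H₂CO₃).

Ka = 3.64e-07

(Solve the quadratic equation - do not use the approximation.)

x² + Ka×x - Ka×C = 0. Using quadratic formula: [H⁺] = 4.1180e-05

pH = 4.39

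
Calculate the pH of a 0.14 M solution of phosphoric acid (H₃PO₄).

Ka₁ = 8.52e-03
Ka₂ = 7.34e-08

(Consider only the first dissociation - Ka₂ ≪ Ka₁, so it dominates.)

First dissociation dominates. From Ka₁ = [H⁺][HA⁻]/[H₂A], x² + Ka₁·x − Ka₁·C = 0 with C = 0.14 M and Ka₁ = 8.52e-03. Solving: [H⁺] = (−Ka₁ + √(Ka₁² + 4·Ka₁·C)) / 2 = 3.0539e-02 M. pH = -log(3.0539e-02) = 1.52.

pH = 1.52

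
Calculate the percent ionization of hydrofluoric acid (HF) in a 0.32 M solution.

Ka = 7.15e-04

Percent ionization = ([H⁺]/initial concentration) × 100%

Using Ka equilibrium: x² + Ka×x - Ka×C = 0. Solving: [H⁺] = 1.4773e-02. Percent = (1.4773e-02/0.32) × 100

Percent ionization = 4.62%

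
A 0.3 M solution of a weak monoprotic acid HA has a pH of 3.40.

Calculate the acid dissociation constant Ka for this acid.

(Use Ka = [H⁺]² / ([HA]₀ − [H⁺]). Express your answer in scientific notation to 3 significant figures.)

[H⁺] = 10^(−pH) = 10^(−3.40) = 3.981e-04 M. For HA ⇌ H⁺ + A⁻, Ka = [H⁺][A⁻]/[HA] = [H⁺]² / ([HA]₀ − [H⁺]) = (3.981e-04)² / (0.3 − 3.981e-04) = 5.29e-07.

K_a = 5.29e-07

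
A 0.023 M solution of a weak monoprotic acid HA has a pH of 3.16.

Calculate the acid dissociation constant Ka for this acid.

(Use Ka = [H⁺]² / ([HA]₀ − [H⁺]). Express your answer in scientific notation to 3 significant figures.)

[H⁺] = 10^(−pH) = 10^(−3.16) = 6.918e-04 M. For HA ⇌ H⁺ + A⁻, Ka = [H⁺][A⁻]/[HA] = [H⁺]² / ([HA]₀ − [H⁺]) = (6.918e-04)² / (0.023 − 6.918e-04) = 2.15e-05.

K_a = 2.15e-05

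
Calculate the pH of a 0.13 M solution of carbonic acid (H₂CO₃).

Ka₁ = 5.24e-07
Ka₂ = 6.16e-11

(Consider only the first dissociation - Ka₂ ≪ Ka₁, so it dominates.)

First dissociation dominates. From Ka₁ = [H⁺][HA⁻]/[H₂A], x² + Ka₁·x − Ka₁·C = 0 with C = 0.13 M and Ka₁ = 5.24e-07. Solving: [H⁺] = (−Ka₁ + √(Ka₁² + 4·Ka₁·C)) / 2 = 2.6074e-04 M. pH = -log(2.6074e-04) = 3.58.

pH = 3.58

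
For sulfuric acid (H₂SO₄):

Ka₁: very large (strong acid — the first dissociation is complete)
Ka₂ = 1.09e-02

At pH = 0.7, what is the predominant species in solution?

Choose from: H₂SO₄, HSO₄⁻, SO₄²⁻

The first dissociation is complete, so H₂SO₄ itself is never the predominant species in water; pKa₂ = -log(1.09e-02) = 1.96. For a polyprotic acid the predominant species crosses at each pKa: below pKa_n the protonated form dominates, above it the deprotonated form does. At pH = 0.7, the predominant species is HSO₄⁻.

HSO₄⁻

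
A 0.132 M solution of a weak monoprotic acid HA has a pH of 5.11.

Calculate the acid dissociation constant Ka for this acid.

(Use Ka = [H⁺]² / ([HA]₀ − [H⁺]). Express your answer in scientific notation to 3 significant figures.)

[H⁺] = 10^(−pH) = 10^(−5.11) = 7.762e-06 M. For HA ⇌ H⁺ + A⁻, Ka = [H⁺][A⁻]/[HA] = [H⁺]² / ([HA]₀ − [H⁺]) = (7.762e-06)² / (0.132 − 7.762e-06) = 4.57e-10.

K_a = 4.57e-10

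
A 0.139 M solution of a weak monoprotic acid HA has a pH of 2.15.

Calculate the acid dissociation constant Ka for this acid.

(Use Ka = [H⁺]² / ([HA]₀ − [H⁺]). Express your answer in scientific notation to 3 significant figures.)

[H⁺] = 10^(−pH) = 10^(−2.15) = 7.079e-03 M. For HA ⇌ H⁺ + A⁻, Ka = [H⁺][A⁻]/[HA] = [H⁺]² / ([HA]₀ − [H⁺]) = (7.079e-03)² / (0.139 − 7.079e-03) = 3.80e-04.

K_a = 3.80e-04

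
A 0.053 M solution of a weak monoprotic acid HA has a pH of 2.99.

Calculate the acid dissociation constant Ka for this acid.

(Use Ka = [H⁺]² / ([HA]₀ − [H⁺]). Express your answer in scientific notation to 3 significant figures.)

[H⁺] = 10^(−pH) = 10^(−2.99) = 1.023e-03 M. For HA ⇌ H⁺ + A⁻, Ka = [H⁺][A⁻]/[HA] = [H⁺]² / ([HA]₀ − [H⁺]) = (1.023e-03)² / (0.053 − 1.023e-03) = 2.01e-05.

K_a = 2.01e-05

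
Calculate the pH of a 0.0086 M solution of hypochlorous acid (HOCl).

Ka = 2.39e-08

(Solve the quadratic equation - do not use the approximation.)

x² + Ka×x - Ka×C = 0. Using quadratic formula: [H⁺] = 1.4325e-05

pH = 4.84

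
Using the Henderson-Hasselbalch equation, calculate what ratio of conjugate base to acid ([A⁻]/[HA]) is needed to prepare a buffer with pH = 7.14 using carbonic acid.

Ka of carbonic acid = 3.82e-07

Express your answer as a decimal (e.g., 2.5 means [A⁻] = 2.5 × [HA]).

pKa = -log(3.82e-07) = 6.4179. pH = pKa + log([A⁻]/[HA]), so log([A⁻]/[HA]) = pH − pKa = 7.14 − 6.4179 = 0.7221. [A⁻]/[HA] = 10^(0.7221) = 5.27

[A⁻]/[HA] = 5.27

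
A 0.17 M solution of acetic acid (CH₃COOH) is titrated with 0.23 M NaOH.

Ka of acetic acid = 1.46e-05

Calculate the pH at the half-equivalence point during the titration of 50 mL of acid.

At half-equivalence [HA] = [A⁻], so Henderson-Hasselbalch gives pH = pKa = -log(1.46e-05) = 4.84.

pH = pKa = 4.84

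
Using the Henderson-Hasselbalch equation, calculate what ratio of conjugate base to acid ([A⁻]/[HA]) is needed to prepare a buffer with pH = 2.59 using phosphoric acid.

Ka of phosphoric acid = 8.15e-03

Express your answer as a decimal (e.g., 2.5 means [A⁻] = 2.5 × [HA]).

pKa = -log(8.15e-03) = 2.0888. pH = pKa + log([A⁻]/[HA]), so log([A⁻]/[HA]) = pH − pKa = 2.59 − 2.0888 = 0.5012. [A⁻]/[HA] = 10^(0.5012) = 3.17

[A⁻]/[HA] = 3.17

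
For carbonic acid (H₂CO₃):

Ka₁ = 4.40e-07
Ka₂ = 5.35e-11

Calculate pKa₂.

pKa₂ = -log(Ka₂) = -log(5.35e-11) = 10.27.

pK_{a2} = 10.27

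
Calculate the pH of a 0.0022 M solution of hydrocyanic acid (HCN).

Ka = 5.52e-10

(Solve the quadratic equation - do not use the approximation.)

x² + Ka×x - Ka×C = 0. Using quadratic formula: [H⁺] = 1.1017e-06

pH = 5.96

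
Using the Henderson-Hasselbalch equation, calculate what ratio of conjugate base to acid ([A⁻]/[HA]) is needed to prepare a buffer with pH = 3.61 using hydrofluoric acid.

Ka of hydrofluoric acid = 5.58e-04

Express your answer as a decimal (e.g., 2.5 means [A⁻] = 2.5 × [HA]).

pKa = -log(5.58e-04) = 3.2534. pH = pKa + log([A⁻]/[HA]), so log([A⁻]/[HA]) = pH − pKa = 3.61 − 3.2534 = 0.3566. [A⁻]/[HA] = 10^(0.3566) = 2.27

[A⁻]/[HA] = 2.27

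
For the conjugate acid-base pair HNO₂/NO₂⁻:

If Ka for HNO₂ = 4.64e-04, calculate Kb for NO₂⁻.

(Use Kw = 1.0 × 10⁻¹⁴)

For a conjugate pair Ka × Kb = Kw, so Kb = Kw/Ka = 1.0 × 10⁻¹⁴ / 4.64e-04 = 2.16e-11.

K_b = 2.16e-11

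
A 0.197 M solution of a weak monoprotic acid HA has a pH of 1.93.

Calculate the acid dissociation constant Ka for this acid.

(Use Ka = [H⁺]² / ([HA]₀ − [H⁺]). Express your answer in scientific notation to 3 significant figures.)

[H⁺] = 10^(−pH) = 10^(−1.93) = 1.175e-02 M. For HA ⇌ H⁺ + A⁻, Ka = [H⁺][A⁻]/[HA] = [H⁺]² / ([HA]₀ − [H⁺]) = (1.175e-02)² / (0.197 − 1.175e-02) = 7.45e-04.

K_a = 7.45e-04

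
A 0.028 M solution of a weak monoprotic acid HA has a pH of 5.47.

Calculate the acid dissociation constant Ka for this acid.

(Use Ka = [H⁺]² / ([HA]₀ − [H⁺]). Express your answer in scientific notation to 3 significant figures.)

[H⁺] = 10^(−pH) = 10^(−5.47) = 3.388e-06 M. For HA ⇌ H⁺ + A⁻, Ka = [H⁺][A⁻]/[HA] = [H⁺]² / ([HA]₀ − [H⁺]) = (3.388e-06)² / (0.028 − 3.388e-06) = 4.10e-10.

K_a = 4.10e-10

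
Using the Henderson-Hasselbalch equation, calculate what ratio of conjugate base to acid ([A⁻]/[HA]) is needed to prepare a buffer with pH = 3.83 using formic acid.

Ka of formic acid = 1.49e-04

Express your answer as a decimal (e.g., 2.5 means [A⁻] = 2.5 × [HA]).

pKa = -log(1.49e-04) = 3.8268. pH = pKa + log([A⁻]/[HA]), so log([A⁻]/[HA]) = pH − pKa = 3.83 − 3.8268 = 0.0032. [A⁻]/[HA] = 10^(0.0032) = 1.01

[A⁻]/[HA] = 1.01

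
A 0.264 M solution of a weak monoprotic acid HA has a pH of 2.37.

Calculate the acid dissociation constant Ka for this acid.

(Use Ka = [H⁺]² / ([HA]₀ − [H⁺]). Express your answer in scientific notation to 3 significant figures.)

[H⁺] = 10^(−pH) = 10^(−2.37) = 4.266e-03 M. For HA ⇌ H⁺ + A⁻, Ka = [H⁺][A⁻]/[HA] = [H⁺]² / ([HA]₀ − [H⁺]) = (4.266e-03)² / (0.264 − 4.266e-03) = 7.01e-05.

K_a = 7.01e-05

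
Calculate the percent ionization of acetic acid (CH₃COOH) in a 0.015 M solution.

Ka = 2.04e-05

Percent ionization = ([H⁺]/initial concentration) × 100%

Using Ka equilibrium: x² + Ka×x - Ka×C = 0. Solving: [H⁺] = 5.4307e-04. Percent = (5.4307e-04/0.015) × 100

Percent ionization = 3.62%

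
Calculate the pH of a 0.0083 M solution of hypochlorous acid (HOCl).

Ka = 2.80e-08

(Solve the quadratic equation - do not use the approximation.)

x² + Ka×x - Ka×C = 0. Using quadratic formula: [H⁺] = 1.5231e-05

pH = 4.82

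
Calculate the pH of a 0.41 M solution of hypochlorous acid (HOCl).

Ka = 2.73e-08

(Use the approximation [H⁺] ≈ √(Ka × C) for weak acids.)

[H⁺] = √(Ka × C) = √(2.73e-08 × 0.41) = 1.0580e-04. pH = -log(1.0580e-04)

pH = 3.98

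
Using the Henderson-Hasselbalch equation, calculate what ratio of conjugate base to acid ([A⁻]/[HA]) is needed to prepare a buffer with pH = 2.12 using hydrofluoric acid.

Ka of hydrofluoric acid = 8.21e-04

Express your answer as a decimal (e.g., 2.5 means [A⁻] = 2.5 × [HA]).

pKa = -log(8.21e-04) = 3.0857. pH = pKa + log([A⁻]/[HA]), so log([A⁻]/[HA]) = pH − pKa = 2.12 − 3.0857 = -0.9657. [A⁻]/[HA] = 10^(-0.9657) = 0.108

[A⁻]/[HA] = 0.108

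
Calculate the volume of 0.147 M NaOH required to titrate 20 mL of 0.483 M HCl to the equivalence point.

At equivalence: moles acid = moles base. moles HCl = 0.483 × 20/1000 = 0.00966 mol. V_base = moles / 0.147 × 1000 = 65.7 mL.

V_{base} = 65.7 mL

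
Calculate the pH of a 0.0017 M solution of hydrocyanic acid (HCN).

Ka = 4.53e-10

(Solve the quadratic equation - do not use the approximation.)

x² + Ka×x - Ka×C = 0. Using quadratic formula: [H⁺] = 8.7733e-07

pH = 6.06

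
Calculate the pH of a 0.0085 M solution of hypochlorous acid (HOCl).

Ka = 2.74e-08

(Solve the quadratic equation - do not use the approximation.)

x² + Ka×x - Ka×C = 0. Using quadratic formula: [H⁺] = 1.5247e-05

pH = 4.82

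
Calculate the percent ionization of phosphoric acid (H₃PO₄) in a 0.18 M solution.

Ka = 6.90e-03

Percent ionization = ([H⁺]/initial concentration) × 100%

Using Ka equilibrium: x² + Ka×x - Ka×C = 0. Solving: [H⁺] = 3.1960e-02. Percent = (3.1960e-02/0.18) × 100

Percent ionization = 17.8%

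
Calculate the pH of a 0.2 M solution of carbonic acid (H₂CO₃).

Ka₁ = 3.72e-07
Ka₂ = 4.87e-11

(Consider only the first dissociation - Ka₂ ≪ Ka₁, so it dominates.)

First dissociation dominates. From Ka₁ = [H⁺][HA⁻]/[H₂A], x² + Ka₁·x − Ka₁·C = 0 with C = 0.2 M and Ka₁ = 3.72e-07. Solving: [H⁺] = (−Ka₁ + √(Ka₁² + 4·Ka₁·C)) / 2 = 2.7258e-04 M. pH = -log(2.7258e-04) = 3.56.

pH = 3.56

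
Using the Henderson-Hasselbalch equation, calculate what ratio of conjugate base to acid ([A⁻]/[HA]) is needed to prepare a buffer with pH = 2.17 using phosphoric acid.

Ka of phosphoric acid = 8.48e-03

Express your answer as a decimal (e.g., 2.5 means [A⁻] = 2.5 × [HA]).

pKa = -log(8.48e-03) = 2.0716. pH = pKa + log([A⁻]/[HA]), so log([A⁻]/[HA]) = pH − pKa = 2.17 − 2.0716 = 0.0984. [A⁻]/[HA] = 10^(0.0984) = 1.25

[A⁻]/[HA] = 1.25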